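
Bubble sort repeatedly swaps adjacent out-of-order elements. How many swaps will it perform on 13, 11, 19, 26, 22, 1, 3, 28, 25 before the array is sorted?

14 adjacent swaps

Each adjacent swap fixes exactly one inversion, so the minimum swap count equals the number of inversions.
Count inversions — for each element, later elements that are smaller:
13: 11, 1, 3 → 3
11: 1, 3 → 2
19: 1, 3 → 2
26: 22, 1, 3, 25 → 4
22: 1, 3 → 2
1: none → 0
3: none → 0
28: 25 → 1
25: none → 0
Total inversions: 3 + 2 + 2 + 4 + 2 + 0 + 0 + 1 + 0 = 14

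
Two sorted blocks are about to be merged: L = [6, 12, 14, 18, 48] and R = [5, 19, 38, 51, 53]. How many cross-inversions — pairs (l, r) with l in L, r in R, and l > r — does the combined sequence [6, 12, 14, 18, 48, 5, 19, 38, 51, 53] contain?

7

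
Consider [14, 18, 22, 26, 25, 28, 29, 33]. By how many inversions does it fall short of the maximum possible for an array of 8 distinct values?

Maximum inversions for 8 distinct elements is C(8, 2) = 8·7/2 = 28.
Current inversions — for each element, count later smaller elements:
14: 0
18: 0
22: 0
26: 1
25: 0
28: 0
29: 0
33: 0
Current total: 0 + 0 + 0 + 1 + 0 + 0 + 0 + 0 = 1
Shortfall: 28 − 1 = 27

27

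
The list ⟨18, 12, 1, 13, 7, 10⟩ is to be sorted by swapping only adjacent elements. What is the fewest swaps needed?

Minimum adjacent swaps = number of inversions (each swap of adjacent out-of-order elements removes one inversion and no swap can remove more).
Count inversions — for each element, later elements that are smaller:
18: 12, 1, 13, 7, 10 → 5
12: 1, 7, 10 → 3
1: none → 0
13: 7, 10 → 2
7: none → 0
10: none → 0
Total inversions: 5 + 3 + 0 + 2 + 0 + 0 = 10

Swaps: 10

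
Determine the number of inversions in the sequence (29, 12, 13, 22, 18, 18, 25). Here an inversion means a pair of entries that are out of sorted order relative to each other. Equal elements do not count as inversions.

8

Count, for each position, how many later elements it exceeds:
29 → 12, 13, 22, 18, 18, 25 → 6
12 → none → 0
13 → none → 0
22 → 18, 18 → 2
18 → none → 0
18 → none → 0
25 → none → 0
Sum: 6 + 0 + 0 + 2 + 0 + 0 + 0 = 8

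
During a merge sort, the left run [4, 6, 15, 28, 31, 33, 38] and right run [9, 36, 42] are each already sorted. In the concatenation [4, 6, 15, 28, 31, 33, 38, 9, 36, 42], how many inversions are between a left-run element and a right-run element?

Split inversions: 6

Count, for every r in R, how many entries of L exceed r:
r = 9: 15, 28, 31, 33, 38 → 5
r = 36: 38 → 1
r = 42: none → 0
Cross-inversions: 5 + 1 + 0 = 6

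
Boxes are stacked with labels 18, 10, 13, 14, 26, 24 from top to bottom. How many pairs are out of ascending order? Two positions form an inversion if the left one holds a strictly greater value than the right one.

4

Inversion pairs (indices are 1-based):
(1,2): 18 > 10
(1,3): 18 > 13
(1,4): 18 > 14
(5,6): 26 > 24
That's 4 pairs.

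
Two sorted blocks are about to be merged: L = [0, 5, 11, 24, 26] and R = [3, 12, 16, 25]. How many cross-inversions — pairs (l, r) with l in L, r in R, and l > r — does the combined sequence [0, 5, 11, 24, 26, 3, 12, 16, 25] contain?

Take each right-half value and tally the left-half values above it:
r = 3: 5, 11, 24, 26 → 4
r = 12: 24, 26 → 2
r = 16: 24, 26 → 2
r = 25: 26 → 1
Cross-inversions: 4 + 2 + 2 + 1 = 9

Split inversions: 9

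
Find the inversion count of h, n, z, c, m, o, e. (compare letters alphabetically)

11

Out-of-order index pairs (1-indexed):
(1,4): h > c
(1,7): h > e
(2,4): n > c
(2,5): n > m
(2,7): n > e
(3,4): z > c
(3,5): z > m
(3,6): z > o
(3,7): z > e
(5,7): m > e
(6,7): o > e
That's 11 pairs.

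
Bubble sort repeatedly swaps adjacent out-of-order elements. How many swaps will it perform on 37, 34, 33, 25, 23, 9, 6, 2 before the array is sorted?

Minimum adjacent swaps = number of inversions (each swap of adjacent out-of-order elements removes one inversion and no swap can remove more).
Count inversions — for each element, later elements that are smaller:
37: 34, 33, 25, 23, 9, 6, 2 → 7
34: 33, 25, 23, 9, 6, 2 → 6
33: 25, 23, 9, 6, 2 → 5
25: 23, 9, 6, 2 → 4
23: 9, 6, 2 → 3
9: 6, 2 → 2
6: 2 → 1
2: none → 0
Total inversions: 7 + 6 + 5 + 4 + 3 + 2 + 1 + 0 = 28

Adjacent swaps: 28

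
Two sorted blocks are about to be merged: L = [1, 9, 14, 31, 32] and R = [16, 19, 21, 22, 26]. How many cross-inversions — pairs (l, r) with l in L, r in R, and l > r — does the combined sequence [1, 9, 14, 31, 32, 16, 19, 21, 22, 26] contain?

Take each right-half value and tally the left-half values above it:
r = 16: 31, 32 → 2
r = 19: 31, 32 → 2
r = 21: 31, 32 → 2
r = 22: 31, 32 → 2
r = 26: 31, 32 → 2
Cross-inversions: 2 + 2 + 2 + 2 + 2 = 10

10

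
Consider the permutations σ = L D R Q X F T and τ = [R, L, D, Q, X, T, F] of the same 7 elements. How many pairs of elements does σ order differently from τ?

There are 3 discordant pairs.

Assign each item its position (1..7) in the first ordering, then rewrite the second ordering as that position sequence:
positions: L→1, D→2, R→3, Q→4, X→5, F→6, T→7
second ordering as positions: [3, 1, 2, 4, 5, 7, 6]
Discordant pairs = inversions in this position sequence.
3: 1, 2 → 2
1: 0
2: 0
4: 0
5: 0
7: 6 → 1
6: 0
Total: 2 + 0 + 0 + 0 + 0 + 1 + 0 = 3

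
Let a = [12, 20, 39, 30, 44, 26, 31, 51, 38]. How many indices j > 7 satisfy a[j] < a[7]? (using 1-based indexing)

The element at index 7 is 31.
Elements after it: 51, 38
None of them are smaller than 31.

0 such elements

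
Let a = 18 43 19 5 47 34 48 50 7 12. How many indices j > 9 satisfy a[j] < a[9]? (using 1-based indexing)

The element at index 9 is 7.
Elements after it: 12
None of them are smaller than 7.

0 such elements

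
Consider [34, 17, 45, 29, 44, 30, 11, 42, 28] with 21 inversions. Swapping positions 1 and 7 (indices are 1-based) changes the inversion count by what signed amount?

Positions 1 and 7 hold 34 and 11; after swapping, the array is [11, 17, 45, 29, 44, 30, 34, 42, 28].
Count, for each position, how many later elements it exceeds:
11 → none → 0
17 → none → 0
45 → 29, 44, 30, 34, 42, 28 → 6
29 → 28 → 1
44 → 30, 34, 42, 28 → 4
30 → 28 → 1
34 → 28 → 1
42 → 28 → 1
28 → none → 0
Sum: 0 + 0 + 6 + 1 + 4 + 1 + 1 + 1 + 0 = 14
Change: 14 − 21 = -7

-7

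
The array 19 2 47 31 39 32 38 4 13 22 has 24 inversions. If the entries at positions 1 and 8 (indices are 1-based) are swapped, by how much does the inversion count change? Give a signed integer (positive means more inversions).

Positions 1 and 8 hold 19 and 4; after swapping, the array is [4, 2, 47, 31, 39, 32, 38, 19, 13, 22].
For each element, count later entries that are smaller:
4 → 2 → 1
2 → none → 0
47 → 31, 39, 32, 38, 19, 13, 22 → 7
31 → 19, 13, 22 → 3
39 → 32, 38, 19, 13, 22 → 5
32 → 19, 13, 22 → 3
38 → 19, 13, 22 → 3
19 → 13 → 1
13 → none → 0
22 → none → 0
Sum: 1 + 0 + 7 + 3 + 5 + 3 + 3 + 1 + 0 + 0 = 23
Change: 23 − 24 = -1

-1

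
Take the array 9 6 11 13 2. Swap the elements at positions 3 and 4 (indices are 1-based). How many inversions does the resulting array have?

6 inversions

Positions 3 and 4 hold 11 and 13; after swapping, the array is [9, 6, 13, 11, 2].
Count, for each position, how many later elements it exceeds:
9: 2
6: 1
13: 2
11: 1
2: 0
Sum: 2 + 1 + 2 + 1 + 0 = 6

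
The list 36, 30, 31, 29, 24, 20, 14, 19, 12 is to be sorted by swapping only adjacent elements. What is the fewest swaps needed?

The minimum number of adjacent swaps to sort an array equals its inversion count, since every such swap removes exactly one inversion.
Count inversions — for each element, later elements that are smaller:
36: 30, 31, 29, 24, 20, 14, 19, 12 → 8
30: 29, 24, 20, 14, 19, 12 → 6
31: 29, 24, 20, 14, 19, 12 → 6
29: 24, 20, 14, 19, 12 → 5
24: 20, 14, 19, 12 → 4
20: 14, 19, 12 → 3
14: 12 → 1
19: 12 → 1
12: none → 0
Total inversions: 8 + 6 + 6 + 5 + 4 + 3 + 1 + 1 + 0 = 34

34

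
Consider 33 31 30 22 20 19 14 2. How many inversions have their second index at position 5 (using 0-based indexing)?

The element at index 5 is 19.
Elements before it: 33, 31, 30, 22, 20
Those larger than 19: 33, 31, 30, 22, 20

5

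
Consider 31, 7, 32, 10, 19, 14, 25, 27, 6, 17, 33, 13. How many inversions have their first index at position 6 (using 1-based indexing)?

2 such elements

The element at index 6 is 14.
Elements after it: 25, 27, 6, 17, 33, 13
Those smaller than 14: 6, 13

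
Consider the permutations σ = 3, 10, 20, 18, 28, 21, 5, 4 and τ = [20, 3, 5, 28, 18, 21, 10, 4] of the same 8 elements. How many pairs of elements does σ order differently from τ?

Assign each item its position (1..8) in the first ordering, then rewrite the second ordering as that position sequence:
positions: 3→1, 10→2, 20→3, 18→4, 28→5, 21→6, 5→7, 4→8
second ordering as positions: [3, 1, 7, 5, 4, 6, 2, 8]
Discordant pairs = inversions in this position sequence.
3: 1, 2 → 2
1: 0
7: 5, 4, 6, 2 → 4
5: 4, 2 → 2
4: 2 → 1
6: 2 → 1
2: 0
8: 0
Total: 2 + 0 + 4 + 2 + 1 + 1 + 0 + 0 = 10

There are 10 discordant pairs.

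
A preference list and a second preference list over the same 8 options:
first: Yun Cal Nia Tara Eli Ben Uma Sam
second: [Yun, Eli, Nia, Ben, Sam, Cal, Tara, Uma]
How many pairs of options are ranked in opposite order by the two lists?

9

Assign each item its position (1..8) in the first ordering, then rewrite the second ordering as that position sequence:
positions: Yun→1, Cal→2, Nia→3, Tara→4, Eli→5, Ben→6, Uma→7, Sam→8
second ordering as positions: [1, 5, 3, 6, 8, 2, 4, 7]
Discordant pairs = inversions in this position sequence.
1: 0
5: 3, 2, 4 → 3
3: 2 → 1
6: 2, 4 → 2
8: 2, 4, 7 → 3
2: 0
4: 0
7: 0
Total: 0 + 3 + 1 + 2 + 3 + 0 + 0 + 0 = 9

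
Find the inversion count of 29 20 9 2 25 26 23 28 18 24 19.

Element-by-element contributions:
29: 10
20: 4
9: 1
2: 0
25: 4
26: 4
23: 2
28: 3
18: 0
24: 1
19: 0
Sum: 10 + 4 + 1 + 0 + 4 + 4 + 2 + 3 + 0 + 1 + 0 = 29

Inversions: 29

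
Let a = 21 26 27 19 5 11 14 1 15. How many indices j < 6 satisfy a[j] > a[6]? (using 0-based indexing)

4

The element at index 6 is 14.
Elements before it: 21, 26, 27, 19, 5, 11
Those larger than 14: 21, 26, 27, 19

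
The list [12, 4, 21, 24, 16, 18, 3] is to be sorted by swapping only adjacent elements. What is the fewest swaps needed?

Each adjacent swap fixes exactly one inversion, so the minimum swap count equals the number of inversions.
Count inversions — for each element, later elements that are smaller:
12: 4, 3 → 2
4: 3 → 1
21: 16, 18, 3 → 3
24: 16, 18, 3 → 3
16: 3 → 1
18: 3 → 1
3: none → 0
Total inversions: 2 + 1 + 3 + 3 + 1 + 1 + 0 = 11

11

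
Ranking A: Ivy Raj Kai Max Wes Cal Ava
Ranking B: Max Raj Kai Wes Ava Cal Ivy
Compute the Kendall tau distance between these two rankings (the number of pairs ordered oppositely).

9

Assign each item its position (1..7) in the first ordering, then rewrite the second ordering as that position sequence:
positions: Ivy→1, Raj→2, Kai→3, Max→4, Wes→5, Cal→6, Ava→7
second ordering as positions: [4, 2, 3, 5, 7, 6, 1]
Discordant pairs = inversions in this position sequence.
4: 2, 3, 1 → 3
2: 1 → 1
3: 1 → 1
5: 1 → 1
7: 6, 1 → 2
6: 1 → 1
1: 0
Total: 3 + 1 + 1 + 1 + 2 + 1 + 0 = 9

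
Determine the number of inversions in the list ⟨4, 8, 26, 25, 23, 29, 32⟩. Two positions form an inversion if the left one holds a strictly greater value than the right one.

There are 3 out-of-order pairs.

Out-of-order index pairs (0-indexed):
(2,3): 26 > 25
(2,4): 26 > 23
(3,4): 25 > 23
That's 3 pairs.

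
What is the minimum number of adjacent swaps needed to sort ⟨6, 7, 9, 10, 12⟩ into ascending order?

Each adjacent swap fixes exactly one inversion, so the minimum swap count equals the number of inversions.
Count inversions — for each element, later elements that are smaller:
6: none → 0
7: none → 0
9: none → 0
10: none → 0
12: none → 0
Total inversions: 0 + 0 + 0 + 0 + 0 = 0

0 adjacent swaps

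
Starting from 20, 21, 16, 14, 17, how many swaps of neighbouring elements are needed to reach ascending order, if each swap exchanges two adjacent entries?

The minimum number of adjacent swaps to sort an array equals its inversion count, since every such swap removes exactly one inversion.
Count inversions — for each element, later elements that are smaller:
20: 16, 14, 17 → 3
21: 16, 14, 17 → 3
16: 14 → 1
14: none → 0
17: none → 0
Total inversions: 3 + 3 + 1 + 0 + 0 = 7

There are 7 adjacent swaps.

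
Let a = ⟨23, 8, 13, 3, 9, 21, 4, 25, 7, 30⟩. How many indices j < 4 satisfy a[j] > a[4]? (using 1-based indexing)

3

The element at index 4 is 3.
Elements before it: 23, 8, 13
Those larger than 3: 23, 8, 13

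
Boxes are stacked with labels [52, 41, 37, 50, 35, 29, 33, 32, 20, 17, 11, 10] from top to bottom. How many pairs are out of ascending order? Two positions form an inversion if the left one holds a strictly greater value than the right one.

Sweep left to right; for each value list the smaller values that follow it:
52 → 41, 37, 50, 35, 29, 33, 32, 20, 17, 11, 10 → 11
41 → 37, 35, 29, 33, 32, 20, 17, 11, 10 → 9
37 → 35, 29, 33, 32, 20, 17, 11, 10 → 8
50 → 35, 29, 33, 32, 20, 17, 11, 10 → 8
35 → 29, 33, 32, 20, 17, 11, 10 → 7
29 → 20, 17, 11, 10 → 4
33 → 32, 20, 17, 11, 10 → 5
32 → 20, 17, 11, 10 → 4
20 → 17, 11, 10 → 3
17 → 11, 10 → 2
11 → 10 → 1
10 → none → 0
Sum: 11 + 9 + 8 + 8 + 7 + 4 + 5 + 4 + 3 + 2 + 1 + 0 = 62

62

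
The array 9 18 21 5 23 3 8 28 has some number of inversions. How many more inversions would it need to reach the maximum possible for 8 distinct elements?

Maximum inversions for 8 distinct elements is C(8, 2) = 8·7/2 = 28.
Current inversions — for each element, count later smaller elements:
9: 3
18: 3
21: 3
5: 1
23: 2
3: 0
8: 0
28: 0
Current total: 3 + 3 + 3 + 1 + 2 + 0 + 0 + 0 = 12
Shortfall: 28 − 12 = 16

16 inversions short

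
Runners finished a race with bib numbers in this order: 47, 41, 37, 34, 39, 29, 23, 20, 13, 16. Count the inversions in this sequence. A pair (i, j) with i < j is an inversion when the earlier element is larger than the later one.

42

Count, for each position, how many later elements it exceeds:
47 → 41, 37, 34, 39, 29, 23, 20, 13, 16 → 9
41 → 37, 34, 39, 29, 23, 20, 13, 16 → 8
37 → 34, 29, 23, 20, 13, 16 → 6
34 → 29, 23, 20, 13, 16 → 5
39 → 29, 23, 20, 13, 16 → 5
29 → 23, 20, 13, 16 → 4
23 → 20, 13, 16 → 3
20 → 13, 16 → 2
13 → none → 0
16 → none → 0
Sum: 9 + 8 + 6 + 5 + 5 + 4 + 3 + 2 + 0 + 0 = 42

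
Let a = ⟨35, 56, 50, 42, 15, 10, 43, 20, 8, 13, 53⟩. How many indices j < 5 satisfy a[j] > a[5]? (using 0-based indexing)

5 such elements

The element at index 5 is 10.
Elements before it: 35, 56, 50, 42, 15
Those larger than 10: 35, 56, 50, 42, 15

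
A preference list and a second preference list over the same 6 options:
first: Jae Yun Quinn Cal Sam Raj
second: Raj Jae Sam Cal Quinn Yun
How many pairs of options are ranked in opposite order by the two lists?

11

Assign each item its position (1..6) in the first ordering, then rewrite the second ordering as that position sequence:
positions: Jae→1, Yun→2, Quinn→3, Cal→4, Sam→5, Raj→6
second ordering as positions: [6, 1, 5, 4, 3, 2]
Discordant pairs = inversions in this position sequence.
6: 1, 5, 4, 3, 2 → 5
1: 0
5: 4, 3, 2 → 3
4: 3, 2 → 2
3: 2 → 1
2: 0
Total: 5 + 0 + 3 + 2 + 1 + 0 = 11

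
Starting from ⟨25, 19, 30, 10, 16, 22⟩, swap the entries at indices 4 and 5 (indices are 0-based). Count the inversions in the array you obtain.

There are 10 inversions.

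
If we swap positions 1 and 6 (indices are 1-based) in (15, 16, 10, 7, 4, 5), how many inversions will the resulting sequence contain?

8 inversions

Positions 1 and 6 hold 15 and 5; after swapping, the array is [5, 16, 10, 7, 4, 15].
Sweep left to right; for each value list the smaller values that follow it:
5 → 4 → 1
16 → 10, 7, 4, 15 → 4
10 → 7, 4 → 2
7 → 4 → 1
4 → none → 0
15 → none → 0
Sum: 1 + 4 + 2 + 1 + 0 + 0 = 8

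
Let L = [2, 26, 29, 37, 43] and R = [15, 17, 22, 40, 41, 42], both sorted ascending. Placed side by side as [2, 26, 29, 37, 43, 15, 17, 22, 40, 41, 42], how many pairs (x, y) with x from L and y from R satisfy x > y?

There are 15 cross-inversions.

For each element r of the right run, count left-run elements greater than r:
r = 15: 26, 29, 37, 43 → 4
r = 17: 26, 29, 37, 43 → 4
r = 22: 26, 29, 37, 43 → 4
r = 40: 43 → 1
r = 41: 43 → 1
r = 42: 43 → 1
Cross-inversions: 4 + 4 + 4 + 1 + 1 + 1 = 15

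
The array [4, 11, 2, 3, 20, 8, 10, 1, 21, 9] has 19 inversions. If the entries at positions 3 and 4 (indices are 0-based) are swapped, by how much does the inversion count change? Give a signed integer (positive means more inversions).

Positions 3 and 4 hold 3 and 20; after swapping, the array is [4, 11, 2, 20, 3, 8, 10, 1, 21, 9].
For each element, count later entries that are smaller:
4: 3
11: 6
2: 1
20: 5
3: 1
8: 1
10: 2
1: 0
21: 1
9: 0
Sum: 3 + 6 + 1 + 5 + 1 + 1 + 2 + 0 + 1 + 0 = 20
Change: 20 − 19 = +1

+1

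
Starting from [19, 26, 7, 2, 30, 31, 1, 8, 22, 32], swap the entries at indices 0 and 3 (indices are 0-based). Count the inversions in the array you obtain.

There are 15 inversions.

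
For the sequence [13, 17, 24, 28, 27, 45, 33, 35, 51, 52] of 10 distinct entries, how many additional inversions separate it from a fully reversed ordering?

42

Maximum inversions for 10 distinct elements is C(10, 2) = 10·9/2 = 45.
Current inversions — for each element, count later smaller elements:
13: 0
17: 0
24: 0
28: 1
27: 0
45: 2
33: 0
35: 0
51: 0
52: 0
Current total: 0 + 0 + 0 + 1 + 0 + 2 + 0 + 0 + 0 + 0 = 3
Shortfall: 45 − 3 = 42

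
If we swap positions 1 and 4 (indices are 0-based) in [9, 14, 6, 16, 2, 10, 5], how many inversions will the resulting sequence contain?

Positions 1 and 4 hold 14 and 2; after swapping, the array is [9, 2, 6, 16, 14, 10, 5].
Sweep left to right; for each value list the smaller values that follow it:
9 → 2, 6, 5 → 3
2 → none → 0
6 → 5 → 1
16 → 14, 10, 5 → 3
14 → 10, 5 → 2
10 → 5 → 1
5 → none → 0
Sum: 3 + 0 + 1 + 3 + 2 + 1 + 0 = 10

10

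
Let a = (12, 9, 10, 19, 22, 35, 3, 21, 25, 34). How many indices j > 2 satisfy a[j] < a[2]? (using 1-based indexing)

The element at index 2 is 9.
Elements after it: 10, 19, 22, 35, 3, 21, 25, 34
Those smaller than 9: 3

1 such element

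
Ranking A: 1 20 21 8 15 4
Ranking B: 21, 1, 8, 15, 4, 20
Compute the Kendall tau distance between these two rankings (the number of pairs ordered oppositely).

5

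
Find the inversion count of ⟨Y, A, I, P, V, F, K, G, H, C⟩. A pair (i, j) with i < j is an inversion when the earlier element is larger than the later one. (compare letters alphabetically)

29

Sweep left to right; for each value list the smaller values that follow it:
Y → A, I, P, V, F, K, G, H, C → 9
A → none → 0
I → F, G, H, C → 4
P → F, K, G, H, C → 5
V → F, K, G, H, C → 5
F → C → 1
K → G, H, C → 3
G → C → 1
H → C → 1
C → none → 0
Sum: 9 + 0 + 4 + 5 + 5 + 1 + 3 + 1 + 1 + 0 = 29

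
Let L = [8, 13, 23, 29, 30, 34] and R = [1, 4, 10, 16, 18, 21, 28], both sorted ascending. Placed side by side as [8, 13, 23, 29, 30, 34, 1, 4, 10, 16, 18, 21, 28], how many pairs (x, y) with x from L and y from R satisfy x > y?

Take each right-half value and tally the left-half values above it:
r = 1: 8, 13, 23, 29, 30, 34 → 6
r = 4: 8, 13, 23, 29, 30, 34 → 6
r = 10: 13, 23, 29, 30, 34 → 5
r = 16: 23, 29, 30, 34 → 4
r = 18: 23, 29, 30, 34 → 4
r = 21: 23, 29, 30, 34 → 4
r = 28: 29, 30, 34 → 3
Cross-inversions: 6 + 6 + 5 + 4 + 4 + 4 + 3 = 32

32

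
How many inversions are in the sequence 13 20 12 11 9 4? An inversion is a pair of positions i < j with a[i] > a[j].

14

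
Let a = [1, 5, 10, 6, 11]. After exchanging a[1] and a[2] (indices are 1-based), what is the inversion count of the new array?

Positions 1 and 2 hold 1 and 5; after swapping, the array is [5, 1, 10, 6, 11].
Sweep left to right; for each value list the smaller values that follow it:
5 → 1 → 1
1 → none → 0
10 → 6 → 1
6 → none → 0
11 → none → 0
Sum: 1 + 0 + 1 + 0 + 0 = 2

2 inversions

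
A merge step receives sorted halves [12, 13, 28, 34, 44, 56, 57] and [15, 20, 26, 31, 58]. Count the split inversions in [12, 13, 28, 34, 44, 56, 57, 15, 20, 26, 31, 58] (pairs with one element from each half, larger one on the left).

Take each right-half value and tally the left-half values above it:
r = 15: 28, 34, 44, 56, 57 → 5
r = 20: 28, 34, 44, 56, 57 → 5
r = 26: 28, 34, 44, 56, 57 → 5
r = 31: 34, 44, 56, 57 → 4
r = 58: none → 0
Cross-inversions: 5 + 5 + 5 + 4 + 0 = 19

There are 19 cross-inversions.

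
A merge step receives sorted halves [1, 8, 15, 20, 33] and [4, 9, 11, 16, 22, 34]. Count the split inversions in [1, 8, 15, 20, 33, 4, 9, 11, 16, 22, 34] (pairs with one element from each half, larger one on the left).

13

Take each right-half value and tally the left-half values above it:
r = 4: 8, 15, 20, 33 → 4
r = 9: 15, 20, 33 → 3
r = 11: 15, 20, 33 → 3
r = 16: 20, 33 → 2
r = 22: 33 → 1
r = 34: none → 0
Cross-inversions: 4 + 3 + 3 + 2 + 1 + 0 = 13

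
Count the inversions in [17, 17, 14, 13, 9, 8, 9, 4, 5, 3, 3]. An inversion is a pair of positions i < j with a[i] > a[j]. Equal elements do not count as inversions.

Sweep left to right; for each value list the smaller values that follow it:
17: 9
17: 9
14: 8
13: 7
9: 5
8: 4
9: 4
4: 2
5: 2
3: 0
3: 0
Sum: 9 + 9 + 8 + 7 + 5 + 4 + 4 + 2 + 2 + 0 + 0 = 50

50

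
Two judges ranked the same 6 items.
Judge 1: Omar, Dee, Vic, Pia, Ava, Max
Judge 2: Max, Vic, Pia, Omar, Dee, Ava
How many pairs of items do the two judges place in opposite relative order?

9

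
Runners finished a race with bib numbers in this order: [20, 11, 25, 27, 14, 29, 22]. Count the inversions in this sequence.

7

Listing every pair i<j with a[i]>a[j] (using 0-based positions):
(0,1): 20 > 11
(0,4): 20 > 14
(2,4): 25 > 14
(2,6): 25 > 22
(3,4): 27 > 14
(3,6): 27 > 22
(5,6): 29 > 22
That's 7 pairs.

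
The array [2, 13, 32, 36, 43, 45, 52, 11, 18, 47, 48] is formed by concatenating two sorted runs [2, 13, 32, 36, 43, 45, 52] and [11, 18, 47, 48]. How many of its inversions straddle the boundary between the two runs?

13

Count, for every r in R, how many entries of L exceed r:
r = 11: 13, 32, 36, 43, 45, 52 → 6
r = 18: 32, 36, 43, 45, 52 → 5
r = 47: 52 → 1
r = 48: 52 → 1
Cross-inversions: 6 + 5 + 1 + 1 = 13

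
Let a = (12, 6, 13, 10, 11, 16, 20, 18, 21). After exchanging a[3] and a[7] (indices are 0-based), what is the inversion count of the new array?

11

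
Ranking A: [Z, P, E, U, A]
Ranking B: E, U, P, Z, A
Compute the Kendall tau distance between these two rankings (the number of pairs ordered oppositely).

5

Assign each item its position (1..5) in the first ordering, then rewrite the second ordering as that position sequence:
positions: Z→1, P→2, E→3, U→4, A→5
second ordering as positions: [3, 4, 2, 1, 5]
Discordant pairs = inversions in this position sequence.
3: 2, 1 → 2
4: 2, 1 → 2
2: 1 → 1
1: 0
5: 0
Total: 2 + 2 + 1 + 0 + 0 = 5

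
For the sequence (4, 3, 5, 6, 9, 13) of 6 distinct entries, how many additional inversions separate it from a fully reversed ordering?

14 inversions short

Maximum inversions for 6 distinct elements is C(6, 2) = 6·5/2 = 15.
Current inversions — for each element, count later smaller elements:
4: 1
3: 0
5: 0
6: 0
9: 0
13: 0
Current total: 1 + 0 + 0 + 0 + 0 + 0 = 1
Shortfall: 15 − 1 = 14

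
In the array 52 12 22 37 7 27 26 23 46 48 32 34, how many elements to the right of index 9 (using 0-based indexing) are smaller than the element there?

2

The element at index 9 is 48.
Elements after it: 32, 34
Those smaller than 48: 32, 34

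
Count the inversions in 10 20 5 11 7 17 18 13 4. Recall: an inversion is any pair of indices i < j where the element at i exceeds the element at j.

Out-of-order pairs: 19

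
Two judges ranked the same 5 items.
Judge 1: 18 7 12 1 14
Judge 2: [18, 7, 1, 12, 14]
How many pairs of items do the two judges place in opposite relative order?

1 discordant pair

Assign each item its position (1..5) in the first ordering, then rewrite the second ordering as that position sequence:
positions: 18→1, 7→2, 12→3, 1→4, 14→5
second ordering as positions: [1, 2, 4, 3, 5]
Discordant pairs = inversions in this position sequence.
1: 0
2: 0
4: 3 → 1
3: 0
5: 0
Total: 0 + 0 + 1 + 0 + 0 = 1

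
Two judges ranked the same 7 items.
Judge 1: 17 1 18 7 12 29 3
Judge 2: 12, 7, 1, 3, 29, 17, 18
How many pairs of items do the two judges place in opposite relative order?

Assign each item its position (1..7) in the first ordering, then rewrite the second ordering as that position sequence:
positions: 17→1, 1→2, 18→3, 7→4, 12→5, 29→6, 3→7
second ordering as positions: [5, 4, 2, 7, 6, 1, 3]
Discordant pairs = inversions in this position sequence.
5: 4, 2, 1, 3 → 4
4: 2, 1, 3 → 3
2: 1 → 1
7: 6, 1, 3 → 3
6: 1, 3 → 2
1: 0
3: 0
Total: 4 + 3 + 1 + 3 + 2 + 0 + 0 = 13

13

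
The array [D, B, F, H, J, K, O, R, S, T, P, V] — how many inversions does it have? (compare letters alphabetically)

4

Sweep left to right; for each value list the smaller values that follow it:
D: 1
B: 0
F: 0
H: 0
J: 0
K: 0
O: 0
R: 1
S: 1
T: 1
P: 0
V: 0
Sum: 1 + 0 + 0 + 0 + 0 + 0 + 0 + 1 + 1 + 1 + 0 + 0 = 4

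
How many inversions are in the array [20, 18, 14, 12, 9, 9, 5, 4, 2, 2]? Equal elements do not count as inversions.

43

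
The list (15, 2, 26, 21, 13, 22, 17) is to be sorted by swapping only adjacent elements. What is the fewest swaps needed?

Minimum adjacent swaps = number of inversions (each swap of adjacent out-of-order elements removes one inversion and no swap can remove more).
Count inversions — for each element, later elements that are smaller:
15: 2, 13 → 2
2: none → 0
26: 21, 13, 22, 17 → 4
21: 13, 17 → 2
13: none → 0
22: 17 → 1
17: none → 0
Total inversions: 2 + 0 + 4 + 2 + 0 + 1 + 0 = 9

9 adjacent swaps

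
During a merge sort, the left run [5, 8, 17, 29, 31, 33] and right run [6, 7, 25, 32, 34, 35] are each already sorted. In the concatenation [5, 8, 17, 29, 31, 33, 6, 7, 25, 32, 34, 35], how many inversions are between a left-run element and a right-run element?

14 split inversions

Take each right-half value and tally the left-half values above it:
r = 6: 8, 17, 29, 31, 33 → 5
r = 7: 8, 17, 29, 31, 33 → 5
r = 25: 29, 31, 33 → 3
r = 32: 33 → 1
r = 34: none → 0
r = 35: none → 0
Cross-inversions: 5 + 5 + 3 + 1 + 0 + 0 = 14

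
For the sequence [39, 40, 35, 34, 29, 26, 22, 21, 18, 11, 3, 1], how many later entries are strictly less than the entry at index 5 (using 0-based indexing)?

6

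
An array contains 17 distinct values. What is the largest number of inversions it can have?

A reversed (strictly descending) arrangement makes every pair an inversion, giving C(17, 2) inversions.
C(17, 2) = 17·16/2 = 136

136 inversions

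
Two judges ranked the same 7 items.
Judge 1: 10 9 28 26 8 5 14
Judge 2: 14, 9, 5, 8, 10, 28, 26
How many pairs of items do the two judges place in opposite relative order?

Assign each item its position (1..7) in the first ordering, then rewrite the second ordering as that position sequence:
positions: 10→1, 9→2, 28→3, 26→4, 8→5, 5→6, 14→7
second ordering as positions: [7, 2, 6, 5, 1, 3, 4]
Discordant pairs = inversions in this position sequence.
7: 2, 6, 5, 1, 3, 4 → 6
2: 1 → 1
6: 5, 1, 3, 4 → 4
5: 1, 3, 4 → 3
1: 0
3: 0
4: 0
Total: 6 + 1 + 4 + 3 + 0 + 0 + 0 = 14

14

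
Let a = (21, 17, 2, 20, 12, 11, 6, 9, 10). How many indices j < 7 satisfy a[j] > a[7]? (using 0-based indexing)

The element at index 7 is 9.
Elements before it: 21, 17, 2, 20, 12, 11, 6
Those larger than 9: 21, 17, 20, 12, 11

5 such elements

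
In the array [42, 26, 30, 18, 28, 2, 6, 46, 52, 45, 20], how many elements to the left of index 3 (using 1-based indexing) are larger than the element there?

The element at index 3 is 30.
Elements before it: 42, 26
Those larger than 30: 42

1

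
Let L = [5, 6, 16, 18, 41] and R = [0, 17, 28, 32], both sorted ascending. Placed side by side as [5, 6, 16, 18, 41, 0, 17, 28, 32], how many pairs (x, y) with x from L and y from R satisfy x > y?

9 cross-inversions

Take each right-half value and tally the left-half values above it:
r = 0: 5, 6, 16, 18, 41 → 5
r = 17: 18, 41 → 2
r = 28: 41 → 1
r = 32: 41 → 1
Cross-inversions: 5 + 2 + 1 + 1 = 9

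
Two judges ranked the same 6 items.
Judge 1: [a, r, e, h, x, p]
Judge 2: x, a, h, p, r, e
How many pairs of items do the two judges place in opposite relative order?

8 discordant pairs

Assign each item its position (1..6) in the first ordering, then rewrite the second ordering as that position sequence:
positions: a→1, r→2, e→3, h→4, x→5, p→6
second ordering as positions: [5, 1, 4, 6, 2, 3]
Discordant pairs = inversions in this position sequence.
5: 1, 4, 2, 3 → 4
1: 0
4: 2, 3 → 2
6: 2, 3 → 2
2: 0
3: 0
Total: 4 + 0 + 2 + 2 + 0 + 0 = 8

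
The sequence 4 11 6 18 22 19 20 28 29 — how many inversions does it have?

3 inversions

Element-by-element contributions:
4 → none → 0
11 → 6 → 1
6 → none → 0
18 → none → 0
22 → 19, 20 → 2
19 → none → 0
20 → none → 0
28 → none → 0
29 → none → 0
Sum: 0 + 1 + 0 + 0 + 2 + 0 + 0 + 0 + 0 = 3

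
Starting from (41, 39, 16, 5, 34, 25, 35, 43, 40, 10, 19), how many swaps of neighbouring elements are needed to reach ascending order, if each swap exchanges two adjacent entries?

30

The minimum number of adjacent swaps to sort an array equals its inversion count, since every such swap removes exactly one inversion.
Count inversions — for each element, later elements that are smaller:
41: 39, 16, 5, 34, 25, 35, 40, 10, 19 → 9
39: 16, 5, 34, 25, 35, 10, 19 → 7
16: 5, 10 → 2
5: none → 0
34: 25, 10, 19 → 3
25: 10, 19 → 2
35: 10, 19 → 2
43: 40, 10, 19 → 3
40: 10, 19 → 2
10: none → 0
19: none → 0
Total inversions: 9 + 7 + 2 + 0 + 3 + 2 + 2 + 3 + 2 + 0 + 0 = 30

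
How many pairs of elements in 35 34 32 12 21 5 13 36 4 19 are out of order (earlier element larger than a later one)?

31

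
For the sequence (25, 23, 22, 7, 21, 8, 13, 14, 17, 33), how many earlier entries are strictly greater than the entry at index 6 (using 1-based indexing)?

4 such elements

The element at index 6 is 8.
Elements before it: 25, 23, 22, 7, 21
Those larger than 8: 25, 23, 22, 21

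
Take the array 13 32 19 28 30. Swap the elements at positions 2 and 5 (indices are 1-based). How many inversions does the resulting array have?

2

Positions 2 and 5 hold 32 and 30; after swapping, the array is [13, 30, 19, 28, 32].
Sweep left to right; for each value list the smaller values that follow it:
13: 0
30: 2
19: 0
28: 0
32: 0
Sum: 0 + 2 + 0 + 0 + 0 = 2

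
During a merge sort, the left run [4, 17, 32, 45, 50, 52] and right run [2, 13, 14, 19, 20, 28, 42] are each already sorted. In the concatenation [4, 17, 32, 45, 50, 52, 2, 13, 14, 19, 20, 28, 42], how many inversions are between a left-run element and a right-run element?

Cross-inversions: 31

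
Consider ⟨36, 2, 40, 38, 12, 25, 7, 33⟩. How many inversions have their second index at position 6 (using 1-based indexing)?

3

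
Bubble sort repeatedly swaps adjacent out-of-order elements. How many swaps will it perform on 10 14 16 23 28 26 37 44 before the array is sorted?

1

The minimum number of adjacent swaps to sort an array equals its inversion count, since every such swap removes exactly one inversion.
Count inversions — for each element, later elements that are smaller:
10: none → 0
14: none → 0
16: none → 0
23: none → 0
28: 26 → 1
26: none → 0
37: none → 0
44: none → 0
Total inversions: 0 + 0 + 0 + 0 + 1 + 0 + 0 + 0 = 1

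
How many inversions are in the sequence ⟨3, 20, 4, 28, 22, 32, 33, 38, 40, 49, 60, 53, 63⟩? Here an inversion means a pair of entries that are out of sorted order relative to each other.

Element-by-element contributions:
3 → none → 0
20 → 4 → 1
4 → none → 0
28 → 22 → 1
22 → none → 0
32 → none → 0
33 → none → 0
38 → none → 0
40 → none → 0
49 → none → 0
60 → 53 → 1
53 → none → 0
63 → none → 0
Sum: 0 + 1 + 0 + 1 + 0 + 0 + 0 + 0 + 0 + 0 + 1 + 0 + 0 = 3

There are 3 inversions.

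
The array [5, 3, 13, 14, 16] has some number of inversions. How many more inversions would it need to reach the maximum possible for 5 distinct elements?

9 inversions short

Maximum inversions for 5 distinct elements is C(5, 2) = 5·4/2 = 10.
Current inversions — for each element, count later smaller elements:
5: 1
3: 0
13: 0
14: 0
16: 0
Current total: 1 + 0 + 0 + 0 + 0 = 1
Shortfall: 10 − 1 = 9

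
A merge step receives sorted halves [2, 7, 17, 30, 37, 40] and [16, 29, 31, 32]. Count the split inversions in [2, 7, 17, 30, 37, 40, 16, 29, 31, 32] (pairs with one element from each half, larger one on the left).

11

Take each right-half value and tally the left-half values above it:
r = 16: 17, 30, 37, 40 → 4
r = 29: 30, 37, 40 → 3
r = 31: 37, 40 → 2
r = 32: 37, 40 → 2
Cross-inversions: 4 + 3 + 2 + 2 = 11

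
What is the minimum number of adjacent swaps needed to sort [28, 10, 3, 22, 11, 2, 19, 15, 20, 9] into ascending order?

25

Minimum adjacent swaps = number of inversions (each swap of adjacent out-of-order elements removes one inversion and no swap can remove more).
Count inversions — for each element, later elements that are smaller:
28: 10, 3, 22, 11, 2, 19, 15, 20, 9 → 9
10: 3, 2, 9 → 3
3: 2 → 1
22: 11, 2, 19, 15, 20, 9 → 6
11: 2, 9 → 2
2: none → 0
19: 15, 9 → 2
15: 9 → 1
20: 9 → 1
9: none → 0
Total inversions: 9 + 3 + 1 + 6 + 2 + 0 + 2 + 1 + 1 + 0 = 25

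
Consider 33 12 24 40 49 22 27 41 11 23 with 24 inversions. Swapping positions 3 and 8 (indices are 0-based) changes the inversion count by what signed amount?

Positions 3 and 8 hold 40 and 11; after swapping, the array is [33, 12, 24, 11, 49, 22, 27, 41, 40, 23].
Element-by-element contributions:
33: 6
12: 1
24: 3
11: 0
49: 5
22: 0
27: 1
41: 2
40: 1
23: 0
Sum: 6 + 1 + 3 + 0 + 5 + 0 + 1 + 2 + 1 + 0 = 19
Change: 19 − 24 = -5

-5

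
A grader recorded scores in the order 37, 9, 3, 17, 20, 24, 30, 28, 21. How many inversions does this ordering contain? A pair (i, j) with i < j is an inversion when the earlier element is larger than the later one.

Sweep left to right; for each value list the smaller values that follow it:
37: 8
9: 1
3: 0
17: 0
20: 0
24: 1
30: 2
28: 1
21: 0
Sum: 8 + 1 + 0 + 0 + 0 + 1 + 2 + 1 + 0 = 13

13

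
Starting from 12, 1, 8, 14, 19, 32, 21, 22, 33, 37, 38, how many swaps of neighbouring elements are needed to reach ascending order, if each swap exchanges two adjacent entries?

Minimum adjacent swaps = number of inversions (each swap of adjacent out-of-order elements removes one inversion and no swap can remove more).
Count inversions — for each element, later elements that are smaller:
12: 1, 8 → 2
1: none → 0
8: none → 0
14: none → 0
19: none → 0
32: 21, 22 → 2
21: none → 0
22: none → 0
33: none → 0
37: none → 0
38: none → 0
Total inversions: 2 + 0 + 0 + 0 + 0 + 2 + 0 + 0 + 0 + 0 + 0 = 4

There are 4 swaps.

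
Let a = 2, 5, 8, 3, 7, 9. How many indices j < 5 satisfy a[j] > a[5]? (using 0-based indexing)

0

The element at index 5 is 9.
Elements before it: 2, 5, 8, 3, 7
None of them are larger than 9.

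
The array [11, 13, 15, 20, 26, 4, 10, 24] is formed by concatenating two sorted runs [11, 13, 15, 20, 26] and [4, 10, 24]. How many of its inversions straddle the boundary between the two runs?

Count, for every r in R, how many entries of L exceed r:
r = 4: 11, 13, 15, 20, 26 → 5
r = 10: 11, 13, 15, 20, 26 → 5
r = 24: 26 → 1
Cross-inversions: 5 + 5 + 1 = 11

Cross-inversions: 11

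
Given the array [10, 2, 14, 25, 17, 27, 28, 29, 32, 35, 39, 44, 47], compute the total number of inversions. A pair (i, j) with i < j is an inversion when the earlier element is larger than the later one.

For each element, count later entries that are smaller:
10 → 2 → 1
2 → none → 0
14 → none → 0
25 → 17 → 1
17 → none → 0
27 → none → 0
28 → none → 0
29 → none → 0
32 → none → 0
35 → none → 0
39 → none → 0
44 → none → 0
47 → none → 0
Sum: 1 + 0 + 0 + 1 + 0 + 0 + 0 + 0 + 0 + 0 + 0 + 0 + 0 = 2

There are 2 inversions.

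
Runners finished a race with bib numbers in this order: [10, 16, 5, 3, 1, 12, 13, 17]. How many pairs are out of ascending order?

Element-by-element contributions:
10: 3
16: 5
5: 2
3: 1
1: 0
12: 0
13: 0
17: 0
Sum: 3 + 5 + 2 + 1 + 0 + 0 + 0 + 0 = 11

11 inversions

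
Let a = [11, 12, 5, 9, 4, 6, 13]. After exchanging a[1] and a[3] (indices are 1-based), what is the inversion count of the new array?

10 inversions

Positions 1 and 3 hold 11 and 5; after swapping, the array is [5, 12, 11, 9, 4, 6, 13].
Count, for each position, how many later elements it exceeds:
5 → 4 → 1
12 → 11, 9, 4, 6 → 4
11 → 9, 4, 6 → 3
9 → 4, 6 → 2
4 → none → 0
6 → none → 0
13 → none → 0
Sum: 1 + 4 + 3 + 2 + 0 + 0 + 0 = 10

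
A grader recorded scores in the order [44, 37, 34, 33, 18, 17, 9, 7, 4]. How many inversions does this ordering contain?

36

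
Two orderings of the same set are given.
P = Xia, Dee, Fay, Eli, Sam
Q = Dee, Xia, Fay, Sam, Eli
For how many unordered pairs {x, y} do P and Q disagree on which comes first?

Assign each item its position (1..5) in the first ordering, then rewrite the second ordering as that position sequence:
positions: Xia→1, Dee→2, Fay→3, Eli→4, Sam→5
second ordering as positions: [2, 1, 3, 5, 4]
Discordant pairs = inversions in this position sequence.
2: 1 → 1
1: 0
3: 0
5: 4 → 1
4: 0
Total: 1 + 0 + 0 + 1 + 0 = 2

2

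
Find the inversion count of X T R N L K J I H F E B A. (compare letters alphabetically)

78

Count, for each position, how many later elements it exceeds:
X → T, R, N, L, K, J, I, H, F, E, B, A → 12
T → R, N, L, K, J, I, H, F, E, B, A → 11
R → N, L, K, J, I, H, F, E, B, A → 10
N → L, K, J, I, H, F, E, B, A → 9
L → K, J, I, H, F, E, B, A → 8
K → J, I, H, F, E, B, A → 7
J → I, H, F, E, B, A → 6
I → H, F, E, B, A → 5
H → F, E, B, A → 4
F → E, B, A → 3
E → B, A → 2
B → A → 1
A → none → 0
Sum: 12 + 11 + 10 + 9 + 8 + 7 + 6 + 5 + 4 + 3 + 2 + 1 + 0 = 78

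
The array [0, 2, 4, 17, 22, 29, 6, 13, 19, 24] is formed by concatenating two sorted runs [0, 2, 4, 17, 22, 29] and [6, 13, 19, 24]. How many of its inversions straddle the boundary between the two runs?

For each element r of the right run, count left-run elements greater than r:
r = 6: 17, 22, 29 → 3
r = 13: 17, 22, 29 → 3
r = 19: 22, 29 → 2
r = 24: 29 → 1
Cross-inversions: 3 + 3 + 2 + 1 = 9

9 cross-inversions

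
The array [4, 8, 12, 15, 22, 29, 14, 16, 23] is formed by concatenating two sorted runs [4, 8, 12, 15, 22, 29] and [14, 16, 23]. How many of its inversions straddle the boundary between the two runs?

6

For each element r of the right run, count left-run elements greater than r:
r = 14: 15, 22, 29 → 3
r = 16: 22, 29 → 2
r = 23: 29 → 1
Cross-inversions: 3 + 2 + 1 = 6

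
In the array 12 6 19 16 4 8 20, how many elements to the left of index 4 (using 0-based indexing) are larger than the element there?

The element at index 4 is 4.
Elements before it: 12, 6, 19, 16
Those larger than 4: 12, 6, 19, 16

4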